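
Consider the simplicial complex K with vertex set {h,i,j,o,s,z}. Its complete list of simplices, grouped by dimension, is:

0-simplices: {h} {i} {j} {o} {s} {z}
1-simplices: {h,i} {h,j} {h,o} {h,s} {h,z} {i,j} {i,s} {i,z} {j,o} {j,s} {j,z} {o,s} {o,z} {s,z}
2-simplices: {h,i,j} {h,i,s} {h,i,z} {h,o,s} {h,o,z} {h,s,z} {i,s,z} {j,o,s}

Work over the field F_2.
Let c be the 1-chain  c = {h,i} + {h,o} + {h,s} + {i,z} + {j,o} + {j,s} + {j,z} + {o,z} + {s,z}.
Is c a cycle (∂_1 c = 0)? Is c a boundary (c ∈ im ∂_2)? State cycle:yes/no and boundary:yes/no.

n_0=6 n_1=14 n_2=8  [Z2]
∂1: piv[hi,hj,ho,hs,hz] rk=5  ker:ij,is,iz,jo,js,jz,os,oz,sz
∂2: piv[hij,his,hiz,hos,hoz,hsz,jos] rk=7  ker:isz
∂1c = {h} + {j} + {o} + {s}

cycle:no boundary:no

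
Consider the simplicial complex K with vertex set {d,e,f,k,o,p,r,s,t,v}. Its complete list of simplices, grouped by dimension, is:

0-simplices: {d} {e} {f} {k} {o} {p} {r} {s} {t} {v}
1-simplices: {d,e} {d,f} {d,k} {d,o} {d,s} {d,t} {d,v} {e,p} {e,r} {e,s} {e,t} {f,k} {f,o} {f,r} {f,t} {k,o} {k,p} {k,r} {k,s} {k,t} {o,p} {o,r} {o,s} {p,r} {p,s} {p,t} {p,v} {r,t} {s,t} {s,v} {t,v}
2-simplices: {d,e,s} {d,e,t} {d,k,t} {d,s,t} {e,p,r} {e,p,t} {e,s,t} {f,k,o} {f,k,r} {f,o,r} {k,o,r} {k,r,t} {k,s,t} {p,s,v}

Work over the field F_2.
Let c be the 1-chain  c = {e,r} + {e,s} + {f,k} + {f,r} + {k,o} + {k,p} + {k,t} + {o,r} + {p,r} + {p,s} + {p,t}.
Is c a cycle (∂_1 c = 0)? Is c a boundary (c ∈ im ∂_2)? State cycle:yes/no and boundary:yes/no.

n_0=10 n_1=31 n_2=14  [Z2]
∂1: piv[de,df,dk,do,ds,dt,dv,ep,er] rk=9  ker:es,et,fk,fo,fr,ft,ko,kp,kr,ks,kt,op,or,os,pr,ps,pt,pv,rt,st,sv,tv
∂2: piv[des,det,dkt,dst,epr,ept,fko,fkr,for,krt,kst,psv] rk=12  ker:est,kor
∂1c = 0
c vs im∂2: residual ≠ 0 ⇒ not boundary

cycle:yes boundary:no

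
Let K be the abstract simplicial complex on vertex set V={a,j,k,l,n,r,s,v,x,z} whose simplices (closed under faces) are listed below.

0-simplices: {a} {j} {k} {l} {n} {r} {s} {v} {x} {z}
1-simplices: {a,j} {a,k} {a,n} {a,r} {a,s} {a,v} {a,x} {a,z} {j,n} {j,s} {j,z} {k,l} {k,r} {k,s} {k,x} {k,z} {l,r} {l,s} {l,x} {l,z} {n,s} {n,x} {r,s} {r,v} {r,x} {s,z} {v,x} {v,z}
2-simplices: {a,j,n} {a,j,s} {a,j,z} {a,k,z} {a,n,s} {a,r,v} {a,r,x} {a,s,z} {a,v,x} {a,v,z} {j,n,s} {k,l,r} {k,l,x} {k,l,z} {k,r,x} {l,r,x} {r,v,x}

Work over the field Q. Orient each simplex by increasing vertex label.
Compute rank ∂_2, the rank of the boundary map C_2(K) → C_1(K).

n_0=10 n_1=28 n_2=17  [Q]
∂1: piv[aj,ak,an,ar,as,av,ax,az,kl] rk=9  ker:jn,js,jz,kr,ks,kx,kz,lr,ls,lx,lz,ns,nx,rs,rv,rx,sz,vx,vz
∂2: piv[ajn,ajs,ajz,akz,ans,arv,arx,asz,avx,avz,klr,klx,klz,krx] rk=14  ker:jns,lrx,rvx
rk∂_2=14

rank∂_2=14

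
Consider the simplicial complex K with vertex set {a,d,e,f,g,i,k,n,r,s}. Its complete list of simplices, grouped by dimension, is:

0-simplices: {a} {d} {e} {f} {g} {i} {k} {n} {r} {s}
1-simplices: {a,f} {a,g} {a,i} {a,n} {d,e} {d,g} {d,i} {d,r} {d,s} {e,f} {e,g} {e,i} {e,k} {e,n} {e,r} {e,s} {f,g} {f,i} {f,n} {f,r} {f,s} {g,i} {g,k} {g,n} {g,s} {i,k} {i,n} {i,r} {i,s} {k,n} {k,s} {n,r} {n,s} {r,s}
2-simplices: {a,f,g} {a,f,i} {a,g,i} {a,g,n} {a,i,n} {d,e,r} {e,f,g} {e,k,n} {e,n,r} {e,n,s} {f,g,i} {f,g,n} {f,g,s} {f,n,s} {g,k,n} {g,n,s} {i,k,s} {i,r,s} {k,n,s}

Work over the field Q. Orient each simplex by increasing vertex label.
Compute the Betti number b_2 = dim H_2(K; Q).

n_0=10 n_1=34 n_2=19  [Q]
∂1: piv[af,ag,ai,an,de,dg,dr,ds,ek] rk=9  ker:di,ef,eg,ei,en,er,es,fg,fi,fn,fr,fs,gi,gk,gn,gs,ik,in,ir,is,kn,ks,nr,ns,rs
∂2: piv[afg,afi,agi,agn,ain,der,efg,ekn,enr,ens,fgn,fgs,fns,gkn,iks,irs,kns] rk=17  ker:fgi,gns
b_2=(19−17)−0=2

b_2=2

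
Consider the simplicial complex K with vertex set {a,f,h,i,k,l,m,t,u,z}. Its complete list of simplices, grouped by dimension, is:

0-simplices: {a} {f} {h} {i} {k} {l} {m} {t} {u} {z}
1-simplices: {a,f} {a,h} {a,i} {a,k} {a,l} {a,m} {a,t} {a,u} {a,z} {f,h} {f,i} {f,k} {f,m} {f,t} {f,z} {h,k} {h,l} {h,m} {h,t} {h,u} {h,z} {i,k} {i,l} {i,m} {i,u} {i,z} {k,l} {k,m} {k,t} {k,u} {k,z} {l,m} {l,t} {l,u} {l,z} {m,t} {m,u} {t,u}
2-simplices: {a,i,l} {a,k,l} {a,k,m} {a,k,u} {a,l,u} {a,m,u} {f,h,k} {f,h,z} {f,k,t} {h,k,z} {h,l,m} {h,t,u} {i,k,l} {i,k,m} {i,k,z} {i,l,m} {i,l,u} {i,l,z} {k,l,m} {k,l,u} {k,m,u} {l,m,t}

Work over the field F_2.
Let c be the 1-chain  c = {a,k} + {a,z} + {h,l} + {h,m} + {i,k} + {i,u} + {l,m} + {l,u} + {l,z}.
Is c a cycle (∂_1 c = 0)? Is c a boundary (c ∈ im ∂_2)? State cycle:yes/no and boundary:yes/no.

cycle:yes boundary:no

n_0=10 n_1=38 n_2=22  [Z2]
∂1: piv[af,ah,ai,ak,al,am,at,au,az] rk=9  ker:fh,fi,fk,fm,ft,fz,hk,hl,hm,ht,hu,hz,ik,il,im,iu,iz,kl,km,kt,ku,kz,lm,lt,lu,lz,mt,mu,tu
∂2: piv[ail,akl,akm,aku,alu,amu,fhk,fhz,fkt,hkz,hlm,htu,ikl,ikm,ikz,ilm,ilu,ilz,lmt] rk=19  ker:klm,klu,kmu
∂1c = 0
c vs im∂2: residual ≠ 0 ⇒ not boundary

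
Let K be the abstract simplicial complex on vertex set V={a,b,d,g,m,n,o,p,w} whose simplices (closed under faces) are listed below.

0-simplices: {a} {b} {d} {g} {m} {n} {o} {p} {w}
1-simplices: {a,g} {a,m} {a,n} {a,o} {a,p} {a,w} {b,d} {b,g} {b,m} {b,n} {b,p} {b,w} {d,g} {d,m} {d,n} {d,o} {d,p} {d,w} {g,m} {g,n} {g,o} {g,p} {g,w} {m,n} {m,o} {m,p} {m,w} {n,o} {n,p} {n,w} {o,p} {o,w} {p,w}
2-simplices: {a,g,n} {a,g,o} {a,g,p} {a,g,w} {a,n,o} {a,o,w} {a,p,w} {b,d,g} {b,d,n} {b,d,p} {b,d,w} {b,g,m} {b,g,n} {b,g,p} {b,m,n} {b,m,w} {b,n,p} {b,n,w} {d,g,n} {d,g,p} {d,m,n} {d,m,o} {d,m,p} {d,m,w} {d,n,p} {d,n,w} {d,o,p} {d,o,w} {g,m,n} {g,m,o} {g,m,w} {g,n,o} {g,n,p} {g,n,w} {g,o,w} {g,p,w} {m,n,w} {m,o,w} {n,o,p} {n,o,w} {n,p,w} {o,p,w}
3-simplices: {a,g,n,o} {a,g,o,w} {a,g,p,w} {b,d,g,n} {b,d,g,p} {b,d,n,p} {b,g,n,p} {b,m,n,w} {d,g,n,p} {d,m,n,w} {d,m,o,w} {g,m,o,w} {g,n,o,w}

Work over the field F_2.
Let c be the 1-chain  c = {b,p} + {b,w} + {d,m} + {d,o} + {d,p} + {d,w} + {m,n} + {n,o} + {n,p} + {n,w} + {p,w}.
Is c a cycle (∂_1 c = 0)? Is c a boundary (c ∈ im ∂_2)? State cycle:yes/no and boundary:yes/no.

n_0=9 n_1=33 n_2=42 n_3=13  [Z2]
∂1: piv[ag,am,an,ao,ap,aw,bd,bg] rk=8  ker:bm,bn,bp,bw,dg,dm,dn,do,dp,dw,gm,gn,go,gp,gw,mn,mo,mp,mw,no,np,nw,op,ow,pw
∂2: piv[agn,ago,agp,agw,ano,aow,apw,bdg,bdn,bdp,bdw,bgm,bgn,bgp,bmn,bmw,bnp,bnw,dmn,dmo,dmp,dop,dow,gmo] rk=24  ker:dgn,dgp,dmw,dnp,dnw,gmn,gmw,gno,gnp,gnw,gow,gpw,mnw,mow,nop,now,npw,opw
∂3: piv[agno,agow,agpw,bdgn,bdgp,bdnp,bgnp,bmnw,dmnw,dmow,gmow,gnow] rk=12  ker:dgnp
∂1c = 0
c vs im∂2: reduces to 0 ⇒ boundary

cycle:yes boundary:yes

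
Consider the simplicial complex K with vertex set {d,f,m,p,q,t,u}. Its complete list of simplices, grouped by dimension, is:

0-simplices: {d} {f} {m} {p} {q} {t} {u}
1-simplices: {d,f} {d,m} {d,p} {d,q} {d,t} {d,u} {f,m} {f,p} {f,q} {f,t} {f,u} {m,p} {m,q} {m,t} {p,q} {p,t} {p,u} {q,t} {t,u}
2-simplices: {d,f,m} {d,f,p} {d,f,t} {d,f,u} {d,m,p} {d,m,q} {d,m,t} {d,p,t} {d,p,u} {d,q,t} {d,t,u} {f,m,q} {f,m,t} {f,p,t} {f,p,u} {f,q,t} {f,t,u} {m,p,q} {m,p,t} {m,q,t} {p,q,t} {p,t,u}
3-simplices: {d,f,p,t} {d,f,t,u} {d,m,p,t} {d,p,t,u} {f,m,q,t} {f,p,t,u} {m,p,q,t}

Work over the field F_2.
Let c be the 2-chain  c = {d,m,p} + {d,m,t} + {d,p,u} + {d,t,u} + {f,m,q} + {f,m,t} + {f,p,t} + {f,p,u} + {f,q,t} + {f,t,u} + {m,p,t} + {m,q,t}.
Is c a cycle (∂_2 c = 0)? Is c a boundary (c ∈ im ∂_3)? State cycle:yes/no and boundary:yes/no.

n_0=7 n_1=19 n_2=22 n_3=7  [Z2]
∂1: piv[df,dm,dp,dq,dt,du] rk=6  ker:fm,fp,fq,ft,fu,mp,mq,mt,pq,pt,pu,qt,tu
∂2: piv[dfm,dfp,dft,dfu,dmp,dmq,dmt,dpt,dpu,dqt,dtu,fmq,mpq] rk=13  ker:fmt,fpt,fpu,fqt,ftu,mpt,mqt,pqt,ptu
∂3: piv[dfpt,dftu,dmpt,dptu,fmqt,fptu,mpqt] rk=7
∂2c = 0
c vs im∂3: reduces to 0 ⇒ boundary

cycle:yes boundary:yes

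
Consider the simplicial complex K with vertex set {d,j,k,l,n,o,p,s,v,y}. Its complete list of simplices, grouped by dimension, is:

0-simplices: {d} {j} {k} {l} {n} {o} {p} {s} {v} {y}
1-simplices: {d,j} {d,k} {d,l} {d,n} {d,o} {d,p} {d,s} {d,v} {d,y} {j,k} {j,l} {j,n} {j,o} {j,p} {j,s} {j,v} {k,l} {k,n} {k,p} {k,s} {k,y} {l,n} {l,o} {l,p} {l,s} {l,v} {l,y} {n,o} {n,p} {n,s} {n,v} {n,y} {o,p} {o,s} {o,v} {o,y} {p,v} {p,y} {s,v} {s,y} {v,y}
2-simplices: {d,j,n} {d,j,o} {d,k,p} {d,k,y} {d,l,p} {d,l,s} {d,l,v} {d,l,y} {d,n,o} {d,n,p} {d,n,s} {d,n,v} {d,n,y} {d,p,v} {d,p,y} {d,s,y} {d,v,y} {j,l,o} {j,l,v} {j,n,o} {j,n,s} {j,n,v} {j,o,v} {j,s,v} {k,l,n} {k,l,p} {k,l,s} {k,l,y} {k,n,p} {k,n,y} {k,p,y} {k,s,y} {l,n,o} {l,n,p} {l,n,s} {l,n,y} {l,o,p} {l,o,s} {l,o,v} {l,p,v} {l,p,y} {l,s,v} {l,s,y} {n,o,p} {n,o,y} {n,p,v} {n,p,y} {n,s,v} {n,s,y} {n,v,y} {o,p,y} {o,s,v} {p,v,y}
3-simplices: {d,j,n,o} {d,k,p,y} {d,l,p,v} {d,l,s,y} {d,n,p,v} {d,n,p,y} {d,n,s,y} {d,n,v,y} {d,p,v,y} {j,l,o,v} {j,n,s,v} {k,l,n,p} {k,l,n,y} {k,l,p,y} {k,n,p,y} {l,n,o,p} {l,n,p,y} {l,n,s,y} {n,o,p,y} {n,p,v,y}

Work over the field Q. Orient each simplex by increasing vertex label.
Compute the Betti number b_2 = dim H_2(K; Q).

n_0=10 n_1=41 n_2=53 n_3=20  [Q]
∂1: piv[dj,dk,dl,dn,do,dp,ds,dv,dy] rk=9  ker:jk,jl,jn,jo,jp,js,jv,kl,kn,kp,ks,ky,ln,lo,lp,ls,lv,ly,no,np,ns,nv,ny,op,os,ov,oy,pv,py,sv,sy,vy
∂2: piv[djn,djo,dkp,dky,dlp,dls,dlv,dly,dno,dnp,dns,dnv,dny,dpv,dpy,dsy,dvy,jlo,jlv,jns,jnv,jov,jsv,kln,klp,kls,knp,lop,los,noy] rk=30  ker:jno,kly,kny,kpy,ksy,lno,lnp,lns,lny,lov,lpv,lpy,lsv,lsy,nop,npv,npy,nsv,nsy,nvy,opy,osv,pvy
∂3: piv[djno,dkpy,dlpv,dlsy,dnpv,dnpy,dnsy,dnvy,dpvy,jlov,jnsv,klnp,klny,klpy,knpy,lnop,lnsy,nopy] rk=18  ker:lnpy,npvy
b_2=(53−30)−18=5

b_2=5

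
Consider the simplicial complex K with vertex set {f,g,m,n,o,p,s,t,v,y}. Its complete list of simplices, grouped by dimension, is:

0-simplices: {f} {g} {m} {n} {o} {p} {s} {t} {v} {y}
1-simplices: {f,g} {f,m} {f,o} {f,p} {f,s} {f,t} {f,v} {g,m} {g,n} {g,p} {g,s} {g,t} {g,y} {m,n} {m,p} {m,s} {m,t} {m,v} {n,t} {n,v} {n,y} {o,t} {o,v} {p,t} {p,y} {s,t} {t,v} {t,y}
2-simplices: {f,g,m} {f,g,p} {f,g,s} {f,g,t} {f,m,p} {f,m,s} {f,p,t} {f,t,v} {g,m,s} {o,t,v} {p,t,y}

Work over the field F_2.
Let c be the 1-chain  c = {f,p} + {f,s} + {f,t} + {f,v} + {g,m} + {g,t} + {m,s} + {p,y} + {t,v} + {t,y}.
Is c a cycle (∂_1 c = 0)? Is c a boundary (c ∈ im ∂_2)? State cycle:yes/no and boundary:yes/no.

cycle:yes boundary:yes

n_0=10 n_1=28 n_2=11  [Z2]
∂1: piv[fg,fm,fo,fp,fs,ft,fv,gn,gy] rk=9  ker:gm,gp,gs,gt,mn,mp,ms,mt,mv,nt,nv,ny,ot,ov,pt,py,st,tv,ty
∂2: piv[fgm,fgp,fgs,fgt,fmp,fms,fpt,ftv,otv,pty] rk=10  ker:gms
∂1c = 0
c vs im∂2: reduces to 0 ⇒ boundary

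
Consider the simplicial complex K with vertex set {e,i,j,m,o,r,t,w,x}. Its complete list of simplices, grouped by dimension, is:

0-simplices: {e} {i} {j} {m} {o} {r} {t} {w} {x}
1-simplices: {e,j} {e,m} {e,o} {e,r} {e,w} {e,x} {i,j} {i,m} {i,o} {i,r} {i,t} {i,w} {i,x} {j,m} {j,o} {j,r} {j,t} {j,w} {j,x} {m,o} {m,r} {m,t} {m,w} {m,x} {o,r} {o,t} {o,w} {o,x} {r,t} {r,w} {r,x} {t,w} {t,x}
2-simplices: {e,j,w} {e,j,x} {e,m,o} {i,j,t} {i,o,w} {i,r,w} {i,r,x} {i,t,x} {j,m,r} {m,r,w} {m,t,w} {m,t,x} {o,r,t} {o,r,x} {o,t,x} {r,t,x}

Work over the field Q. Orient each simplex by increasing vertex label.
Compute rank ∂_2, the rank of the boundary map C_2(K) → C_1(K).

rank∂_2=15

n_0=9 n_1=33 n_2=16  [Q]
∂1: piv[ej,em,eo,er,ew,ex,ij,it] rk=8  ker:im,io,ir,iw,ix,jm,jo,jr,jt,jw,jx,mo,mr,mt,mw,mx,or,ot,ow,ox,rt,rw,rx,tw,tx
∂2: piv[ejw,ejx,emo,ijt,iow,irw,irx,itx,jmr,mrw,mtw,mtx,ort,orx,otx] rk=15  ker:rtx
rk∂_2=15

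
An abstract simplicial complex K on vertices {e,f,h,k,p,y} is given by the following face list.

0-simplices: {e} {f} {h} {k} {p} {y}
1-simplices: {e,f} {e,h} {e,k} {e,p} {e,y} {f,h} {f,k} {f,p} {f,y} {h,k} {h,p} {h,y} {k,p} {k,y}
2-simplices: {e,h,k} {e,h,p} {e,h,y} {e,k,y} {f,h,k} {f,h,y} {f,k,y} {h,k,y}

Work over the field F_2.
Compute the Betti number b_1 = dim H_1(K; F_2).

b_1=3

n_0=6 n_1=14 n_2=8  [Z2]
∂1: piv[ef,eh,ek,ep,ey] rk=5  ker:fh,fk,fp,fy,hk,hp,hy,kp,ky
∂2: piv[ehk,ehp,ehy,eky,fhk,fhy] rk=6  ker:fky,hky
b_1=(14−5)−6=3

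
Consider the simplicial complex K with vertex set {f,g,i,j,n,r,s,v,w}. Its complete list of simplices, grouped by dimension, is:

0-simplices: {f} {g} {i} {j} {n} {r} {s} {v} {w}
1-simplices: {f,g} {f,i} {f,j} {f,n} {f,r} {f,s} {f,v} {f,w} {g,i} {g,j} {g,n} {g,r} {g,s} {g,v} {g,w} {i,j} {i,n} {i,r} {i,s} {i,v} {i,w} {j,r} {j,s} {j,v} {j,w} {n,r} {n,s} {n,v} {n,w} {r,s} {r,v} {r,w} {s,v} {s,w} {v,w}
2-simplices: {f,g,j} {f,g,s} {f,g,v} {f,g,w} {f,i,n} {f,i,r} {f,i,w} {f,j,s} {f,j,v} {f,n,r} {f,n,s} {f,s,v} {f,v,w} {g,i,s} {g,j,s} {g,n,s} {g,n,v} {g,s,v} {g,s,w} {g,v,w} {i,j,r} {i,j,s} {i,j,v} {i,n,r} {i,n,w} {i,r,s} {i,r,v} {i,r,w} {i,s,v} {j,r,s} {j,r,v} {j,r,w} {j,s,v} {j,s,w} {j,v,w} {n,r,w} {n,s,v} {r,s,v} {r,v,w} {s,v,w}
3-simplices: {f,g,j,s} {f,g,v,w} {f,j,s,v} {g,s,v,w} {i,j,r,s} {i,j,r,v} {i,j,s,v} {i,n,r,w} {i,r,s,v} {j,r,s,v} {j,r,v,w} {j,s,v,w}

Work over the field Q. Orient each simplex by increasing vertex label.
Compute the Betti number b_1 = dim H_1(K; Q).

b_1=1

n_0=9 n_1=35 n_2=40 n_3=12  [Q]
∂1: piv[fg,fi,fj,fn,fr,fs,fv,fw] rk=8  ker:gi,gj,gn,gr,gs,gv,gw,ij,in,ir,is,iv,iw,jr,js,jv,jw,nr,ns,nv,nw,rs,rv,rw,sv,sw,vw
∂2: piv[fgj,fgs,fgv,fgw,fin,fir,fiw,fjs,fjv,fnr,fns,fsv,fvw,gis,gns,gnv,gsw,ijr,ijs,ijv,inw,irs,irv,irw,jrw,jsw] rk=26  ker:gjs,gsv,gvw,inr,isv,jrs,jrv,jsv,jvw,nrw,nsv,rsv,rvw,svw
∂3: piv[fgjs,fgvw,fjsv,gsvw,ijrs,ijrv,ijsv,inrw,irsv,jrvw,jsvw] rk=11  ker:jrsv
b_1=(35−8)−26=1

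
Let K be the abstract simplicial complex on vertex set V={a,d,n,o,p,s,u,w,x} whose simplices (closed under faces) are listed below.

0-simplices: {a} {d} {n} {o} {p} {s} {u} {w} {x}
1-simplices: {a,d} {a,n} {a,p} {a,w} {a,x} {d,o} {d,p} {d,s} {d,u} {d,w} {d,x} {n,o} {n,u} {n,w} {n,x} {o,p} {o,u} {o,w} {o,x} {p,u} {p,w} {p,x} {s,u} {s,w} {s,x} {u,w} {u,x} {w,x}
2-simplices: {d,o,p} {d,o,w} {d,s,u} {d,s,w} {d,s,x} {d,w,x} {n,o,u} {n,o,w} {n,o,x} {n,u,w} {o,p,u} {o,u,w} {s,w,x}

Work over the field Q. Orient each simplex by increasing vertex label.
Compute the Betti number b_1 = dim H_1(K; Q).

b_1=9

n_0=9 n_1=28 n_2=13  [Q]
∂1: piv[ad,an,ap,aw,ax,do,ds,du] rk=8  ker:dp,dw,dx,no,nu,nw,nx,op,ou,ow,ox,pu,pw,px,su,sw,sx,uw,ux,wx
∂2: piv[dop,dow,dsu,dsw,dsx,dwx,nou,now,nox,nuw,opu] rk=11  ker:ouw,swx
b_1=(28−8)−11=9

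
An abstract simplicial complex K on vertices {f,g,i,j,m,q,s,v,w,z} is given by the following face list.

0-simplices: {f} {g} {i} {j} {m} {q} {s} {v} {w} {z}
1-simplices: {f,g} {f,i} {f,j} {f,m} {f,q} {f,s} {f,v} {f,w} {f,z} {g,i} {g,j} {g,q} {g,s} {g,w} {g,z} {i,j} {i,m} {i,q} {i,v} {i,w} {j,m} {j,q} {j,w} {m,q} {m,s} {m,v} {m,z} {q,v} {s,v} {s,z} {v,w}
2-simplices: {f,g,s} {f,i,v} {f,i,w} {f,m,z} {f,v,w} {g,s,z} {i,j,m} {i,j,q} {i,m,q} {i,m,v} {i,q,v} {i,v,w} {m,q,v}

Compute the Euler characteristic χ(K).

χ(K)=-8

n_0=10 n_1=31 n_2=13
χ=+10−31+13=-8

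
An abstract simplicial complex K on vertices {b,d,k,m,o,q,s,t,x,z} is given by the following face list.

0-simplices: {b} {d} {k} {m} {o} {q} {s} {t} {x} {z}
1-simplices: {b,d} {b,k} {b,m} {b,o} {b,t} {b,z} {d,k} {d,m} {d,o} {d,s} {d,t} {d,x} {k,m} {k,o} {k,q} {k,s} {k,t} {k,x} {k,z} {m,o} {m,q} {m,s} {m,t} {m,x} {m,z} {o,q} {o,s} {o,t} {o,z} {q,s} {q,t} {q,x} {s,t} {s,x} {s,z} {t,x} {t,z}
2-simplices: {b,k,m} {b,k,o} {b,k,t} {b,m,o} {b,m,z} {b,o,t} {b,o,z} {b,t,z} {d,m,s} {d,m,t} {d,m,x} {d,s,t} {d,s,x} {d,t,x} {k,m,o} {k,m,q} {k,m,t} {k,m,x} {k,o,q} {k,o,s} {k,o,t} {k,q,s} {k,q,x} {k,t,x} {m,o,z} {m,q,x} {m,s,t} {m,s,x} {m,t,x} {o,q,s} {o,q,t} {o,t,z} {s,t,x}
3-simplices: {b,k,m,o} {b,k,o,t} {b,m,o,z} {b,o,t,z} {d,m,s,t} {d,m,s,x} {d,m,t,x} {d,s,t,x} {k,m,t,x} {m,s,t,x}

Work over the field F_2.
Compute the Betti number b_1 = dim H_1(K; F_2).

b_1=6

n_0=10 n_1=37 n_2=33 n_3=10  [Z2]
∂1: piv[bd,bk,bm,bo,bt,bz,ds,dx,kq] rk=9  ker:dk,dm,do,dt,km,ko,ks,kt,kx,kz,mo,mq,ms,mt,mx,mz,oq,os,ot,oz,qs,qt,qx,st,sx,sz,tx,tz
∂2: piv[bkm,bko,bkt,bmo,bmz,bot,boz,btz,dms,dmt,dmx,dst,dsx,dtx,kmq,kmt,kmx,koq,kos,kqs,kqx,oqt] rk=22  ker:kmo,kot,ktx,moz,mqx,mst,msx,mtx,oqs,otz,stx
∂3: piv[bkmo,bkot,bmoz,botz,dmst,dmsx,dmtx,dstx,kmtx] rk=9  ker:mstx
b_1=(37−9)−22=6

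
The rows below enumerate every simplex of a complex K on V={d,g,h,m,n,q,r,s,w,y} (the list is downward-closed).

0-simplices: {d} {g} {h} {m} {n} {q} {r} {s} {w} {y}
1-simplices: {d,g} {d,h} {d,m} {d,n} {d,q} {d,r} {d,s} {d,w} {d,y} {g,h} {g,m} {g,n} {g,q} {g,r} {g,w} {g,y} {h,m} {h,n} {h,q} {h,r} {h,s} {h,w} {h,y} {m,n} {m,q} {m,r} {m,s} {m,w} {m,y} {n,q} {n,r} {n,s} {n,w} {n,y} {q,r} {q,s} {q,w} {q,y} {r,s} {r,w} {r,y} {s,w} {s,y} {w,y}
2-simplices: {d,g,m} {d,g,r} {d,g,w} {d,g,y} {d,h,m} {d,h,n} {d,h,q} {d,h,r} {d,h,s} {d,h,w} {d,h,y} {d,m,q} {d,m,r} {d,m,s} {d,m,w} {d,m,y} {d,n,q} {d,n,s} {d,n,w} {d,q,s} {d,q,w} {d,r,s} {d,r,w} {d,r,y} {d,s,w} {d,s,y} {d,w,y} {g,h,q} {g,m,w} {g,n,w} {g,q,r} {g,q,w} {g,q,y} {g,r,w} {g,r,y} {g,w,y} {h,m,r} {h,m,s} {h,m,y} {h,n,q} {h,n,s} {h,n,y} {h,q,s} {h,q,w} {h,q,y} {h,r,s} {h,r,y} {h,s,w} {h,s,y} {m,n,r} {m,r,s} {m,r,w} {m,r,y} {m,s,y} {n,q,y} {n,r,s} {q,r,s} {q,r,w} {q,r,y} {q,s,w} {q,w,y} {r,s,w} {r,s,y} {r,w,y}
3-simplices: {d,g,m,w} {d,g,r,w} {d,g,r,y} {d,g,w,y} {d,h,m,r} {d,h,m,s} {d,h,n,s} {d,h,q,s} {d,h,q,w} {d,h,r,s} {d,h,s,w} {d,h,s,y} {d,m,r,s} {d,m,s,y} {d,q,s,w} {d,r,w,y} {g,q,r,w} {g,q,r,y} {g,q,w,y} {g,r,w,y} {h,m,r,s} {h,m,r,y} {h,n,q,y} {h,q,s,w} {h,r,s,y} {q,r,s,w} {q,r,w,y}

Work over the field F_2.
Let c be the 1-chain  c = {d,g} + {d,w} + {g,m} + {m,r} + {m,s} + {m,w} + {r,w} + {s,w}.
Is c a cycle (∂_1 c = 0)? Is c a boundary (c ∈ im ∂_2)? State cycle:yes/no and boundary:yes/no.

n_0=10 n_1=44 n_2=64 n_3=27  [Z2]
∂1: piv[dg,dh,dm,dn,dq,dr,ds,dw,dy] rk=9  ker:gh,gm,gn,gq,gr,gw,gy,hm,hn,hq,hr,hs,hw,hy,mn,mq,mr,ms,mw,my,nq,nr,ns,nw,ny,qr,qs,qw,qy,rs,rw,ry,sw,sy,wy
∂2: piv[dgm,dgr,dgw,dgy,dhm,dhn,dhq,dhr,dhs,dhw,dhy,dmq,dmr,dms,dmw,dmy,dnq,dns,dnw,dqs,dqw,drs,drw,dry,dsw,dsy,dwy,ghq,gnw,gqr,gqw,gqy,hny,mnr,nrs] rk=35  ker:gmw,grw,gry,gwy,hmr,hms,hmy,hnq,hns,hqs,hqw,hqy,hrs,hry,hsw,hsy,mrs,mrw,mry,msy,nqy,qrs,qrw,qry,qsw,qwy,rsw,rsy,rwy
∂3: piv[dgmw,dgrw,dgry,dgwy,dhmr,dhms,dhns,dhqs,dhqw,dhrs,dhsw,dhsy,dmrs,dmsy,dqsw,drwy,gqrw,gqry,gqwy,hmry,hnqy,hrsy,qrsw] rk=23  ker:grwy,hmrs,hqsw,qrwy
∂1c = 0
c vs im∂2: reduces to 0 ⇒ boundary

cycle:yes boundary:yes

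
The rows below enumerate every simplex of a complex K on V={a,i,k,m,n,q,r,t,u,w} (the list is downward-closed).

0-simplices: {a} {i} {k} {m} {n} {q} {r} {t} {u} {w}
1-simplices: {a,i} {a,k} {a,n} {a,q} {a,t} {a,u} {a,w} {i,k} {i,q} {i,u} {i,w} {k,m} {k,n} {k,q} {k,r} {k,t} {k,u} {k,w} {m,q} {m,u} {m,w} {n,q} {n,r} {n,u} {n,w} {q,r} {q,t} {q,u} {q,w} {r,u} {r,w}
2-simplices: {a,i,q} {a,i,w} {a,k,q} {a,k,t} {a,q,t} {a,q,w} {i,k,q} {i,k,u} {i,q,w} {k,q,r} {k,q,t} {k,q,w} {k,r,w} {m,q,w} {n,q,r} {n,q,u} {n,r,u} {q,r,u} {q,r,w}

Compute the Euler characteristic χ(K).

n_0=10 n_1=31 n_2=19
χ=+10−31+19=-2

χ(K)=-2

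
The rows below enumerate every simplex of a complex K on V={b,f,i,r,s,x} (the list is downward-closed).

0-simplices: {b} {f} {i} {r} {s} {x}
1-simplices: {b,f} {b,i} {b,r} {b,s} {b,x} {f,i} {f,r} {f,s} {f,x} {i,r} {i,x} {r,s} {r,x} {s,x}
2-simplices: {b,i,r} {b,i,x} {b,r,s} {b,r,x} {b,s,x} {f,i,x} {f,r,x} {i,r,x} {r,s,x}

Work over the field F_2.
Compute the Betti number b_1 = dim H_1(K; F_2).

b_1=2

n_0=6 n_1=14 n_2=9  [Z2]
∂1: piv[bf,bi,br,bs,bx] rk=5  ker:fi,fr,fs,fx,ir,ix,rs,rx,sx
∂2: piv[bir,bix,brs,brx,bsx,fix,frx] rk=7  ker:irx,rsx
b_1=(14−5)−7=2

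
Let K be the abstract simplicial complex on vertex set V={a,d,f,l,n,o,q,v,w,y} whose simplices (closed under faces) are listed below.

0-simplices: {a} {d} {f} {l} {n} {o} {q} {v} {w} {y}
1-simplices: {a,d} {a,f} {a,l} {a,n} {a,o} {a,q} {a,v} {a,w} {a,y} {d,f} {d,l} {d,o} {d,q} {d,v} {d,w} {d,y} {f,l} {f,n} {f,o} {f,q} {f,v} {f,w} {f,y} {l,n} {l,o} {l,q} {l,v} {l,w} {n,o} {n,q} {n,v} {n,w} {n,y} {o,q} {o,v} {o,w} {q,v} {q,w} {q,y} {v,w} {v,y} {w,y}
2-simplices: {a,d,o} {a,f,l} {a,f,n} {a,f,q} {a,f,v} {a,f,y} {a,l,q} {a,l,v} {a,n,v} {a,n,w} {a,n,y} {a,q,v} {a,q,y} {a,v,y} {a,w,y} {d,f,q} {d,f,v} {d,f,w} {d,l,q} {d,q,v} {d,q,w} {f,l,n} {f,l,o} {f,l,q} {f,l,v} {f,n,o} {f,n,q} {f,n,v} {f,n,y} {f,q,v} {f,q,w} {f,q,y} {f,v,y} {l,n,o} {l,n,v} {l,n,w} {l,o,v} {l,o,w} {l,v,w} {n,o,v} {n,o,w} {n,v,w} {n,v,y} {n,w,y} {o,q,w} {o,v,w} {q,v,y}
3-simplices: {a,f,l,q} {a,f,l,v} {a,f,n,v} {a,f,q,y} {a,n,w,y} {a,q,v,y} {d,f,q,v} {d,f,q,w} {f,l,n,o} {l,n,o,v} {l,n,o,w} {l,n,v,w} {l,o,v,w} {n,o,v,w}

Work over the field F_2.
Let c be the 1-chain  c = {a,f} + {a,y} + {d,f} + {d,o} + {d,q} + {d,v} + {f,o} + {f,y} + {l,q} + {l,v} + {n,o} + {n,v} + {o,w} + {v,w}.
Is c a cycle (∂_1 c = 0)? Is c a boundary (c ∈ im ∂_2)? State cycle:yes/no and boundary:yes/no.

n_0=10 n_1=42 n_2=47 n_3=14  [Z2]
∂1: piv[ad,af,al,an,ao,aq,av,aw,ay] rk=9  ker:df,dl,do,dq,dv,dw,dy,fl,fn,fo,fq,fv,fw,fy,ln,lo,lq,lv,lw,no,nq,nv,nw,ny,oq,ov,ow,qv,qw,qy,vw,vy,wy
∂2: piv[ado,afl,afn,afq,afv,afy,alq,alv,anv,anw,any,aqv,aqy,avy,awy,dfq,dfv,dfw,dlq,dqw,fln,flo,fno,fnq,lnw,lov,low,lvw,oqw] rk=29  ker:dqv,flq,flv,fnv,fny,fqv,fqw,fqy,fvy,lno,lnv,nov,now,nvw,nvy,nwy,ovw,qvy
∂3: piv[aflq,aflv,afnv,afqy,anwy,aqvy,dfqv,dfqw,flno,lnov,lnow,lnvw,lovw] rk=13  ker:novw
∂1c = 0
c vs im∂2: residual ≠ 0 ⇒ not boundary

cycle:yes boundary:no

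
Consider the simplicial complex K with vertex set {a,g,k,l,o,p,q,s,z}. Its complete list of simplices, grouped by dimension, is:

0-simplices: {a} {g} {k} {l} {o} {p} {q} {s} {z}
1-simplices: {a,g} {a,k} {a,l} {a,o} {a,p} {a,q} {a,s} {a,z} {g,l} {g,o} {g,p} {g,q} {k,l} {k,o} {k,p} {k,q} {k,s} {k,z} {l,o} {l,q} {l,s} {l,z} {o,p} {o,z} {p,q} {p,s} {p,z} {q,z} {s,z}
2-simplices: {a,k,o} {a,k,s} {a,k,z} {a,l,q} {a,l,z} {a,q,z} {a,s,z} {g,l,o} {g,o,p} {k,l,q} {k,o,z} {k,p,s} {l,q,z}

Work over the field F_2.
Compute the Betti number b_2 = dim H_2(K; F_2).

b_2=1

n_0=9 n_1=29 n_2=13  [Z2]
∂1: piv[ag,ak,al,ao,ap,aq,as,az] rk=8  ker:gl,go,gp,gq,kl,ko,kp,kq,ks,kz,lo,lq,ls,lz,op,oz,pq,ps,pz,qz,sz
∂2: piv[ako,aks,akz,alq,alz,aqz,asz,glo,gop,klq,koz,kps] rk=12  ker:lqz
b_2=(13−12)−0=1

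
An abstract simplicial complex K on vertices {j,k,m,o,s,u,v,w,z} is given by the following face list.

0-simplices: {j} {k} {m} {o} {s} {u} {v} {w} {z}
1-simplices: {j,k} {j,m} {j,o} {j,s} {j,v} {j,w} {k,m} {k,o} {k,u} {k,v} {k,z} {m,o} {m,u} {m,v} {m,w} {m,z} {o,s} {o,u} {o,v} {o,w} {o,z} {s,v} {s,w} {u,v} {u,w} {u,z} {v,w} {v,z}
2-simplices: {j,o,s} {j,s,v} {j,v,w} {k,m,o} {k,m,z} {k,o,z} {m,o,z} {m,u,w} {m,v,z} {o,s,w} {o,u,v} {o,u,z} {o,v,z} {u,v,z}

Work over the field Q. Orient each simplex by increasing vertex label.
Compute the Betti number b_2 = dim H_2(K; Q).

b_2=2

n_0=9 n_1=28 n_2=14  [Q]
∂1: piv[jk,jm,jo,js,jv,jw,ku,kz] rk=8  ker:km,ko,kv,mo,mu,mv,mw,mz,os,ou,ov,ow,oz,sv,sw,uv,uw,uz,vw,vz
∂2: piv[jos,jsv,jvw,kmo,kmz,koz,muw,mvz,osw,ouv,ouz,ovz] rk=12  ker:moz,uvz
b_2=(14−12)−0=2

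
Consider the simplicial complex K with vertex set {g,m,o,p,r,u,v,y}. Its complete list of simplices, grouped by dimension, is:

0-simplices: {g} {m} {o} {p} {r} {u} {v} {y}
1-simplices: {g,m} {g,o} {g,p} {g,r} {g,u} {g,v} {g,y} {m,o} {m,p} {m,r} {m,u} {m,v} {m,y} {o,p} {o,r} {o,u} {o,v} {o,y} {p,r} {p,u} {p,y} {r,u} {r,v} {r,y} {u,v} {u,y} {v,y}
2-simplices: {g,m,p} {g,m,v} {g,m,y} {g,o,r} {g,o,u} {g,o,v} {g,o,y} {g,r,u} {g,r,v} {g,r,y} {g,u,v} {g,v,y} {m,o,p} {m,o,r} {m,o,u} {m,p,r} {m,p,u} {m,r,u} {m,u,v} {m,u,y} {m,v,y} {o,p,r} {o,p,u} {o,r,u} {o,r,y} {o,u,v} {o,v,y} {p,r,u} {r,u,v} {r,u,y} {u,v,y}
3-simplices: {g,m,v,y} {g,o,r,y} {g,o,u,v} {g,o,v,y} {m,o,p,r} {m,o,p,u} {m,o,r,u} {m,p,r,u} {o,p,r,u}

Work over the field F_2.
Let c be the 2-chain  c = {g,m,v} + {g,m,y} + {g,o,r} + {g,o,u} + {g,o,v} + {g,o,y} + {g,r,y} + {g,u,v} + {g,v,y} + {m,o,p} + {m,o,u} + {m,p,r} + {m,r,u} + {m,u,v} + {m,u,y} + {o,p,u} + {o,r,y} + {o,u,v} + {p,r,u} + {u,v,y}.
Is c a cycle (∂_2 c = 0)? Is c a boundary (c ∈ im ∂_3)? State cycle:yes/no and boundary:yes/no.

n_0=8 n_1=27 n_2=31 n_3=9  [Z2]
∂1: piv[gm,go,gp,gr,gu,gv,gy] rk=7  ker:mo,mp,mr,mu,mv,my,op,or,ou,ov,oy,pr,pu,py,ru,rv,ry,uv,uy,vy
∂2: piv[gmp,gmv,gmy,gor,gou,gov,goy,gru,grv,gry,guv,gvy,mop,mor,mou,mpr,mpu,muv,muy] rk=19  ker:mru,mvy,opr,opu,oru,ory,ouv,ovy,pru,ruv,ruy,uvy
∂3: piv[gmvy,gory,gouv,govy,mopr,mopu,moru,mpru] rk=8  ker:opru
∂2c = 0
c vs im∂3: residual ≠ 0 ⇒ not boundary

cycle:yes boundary:no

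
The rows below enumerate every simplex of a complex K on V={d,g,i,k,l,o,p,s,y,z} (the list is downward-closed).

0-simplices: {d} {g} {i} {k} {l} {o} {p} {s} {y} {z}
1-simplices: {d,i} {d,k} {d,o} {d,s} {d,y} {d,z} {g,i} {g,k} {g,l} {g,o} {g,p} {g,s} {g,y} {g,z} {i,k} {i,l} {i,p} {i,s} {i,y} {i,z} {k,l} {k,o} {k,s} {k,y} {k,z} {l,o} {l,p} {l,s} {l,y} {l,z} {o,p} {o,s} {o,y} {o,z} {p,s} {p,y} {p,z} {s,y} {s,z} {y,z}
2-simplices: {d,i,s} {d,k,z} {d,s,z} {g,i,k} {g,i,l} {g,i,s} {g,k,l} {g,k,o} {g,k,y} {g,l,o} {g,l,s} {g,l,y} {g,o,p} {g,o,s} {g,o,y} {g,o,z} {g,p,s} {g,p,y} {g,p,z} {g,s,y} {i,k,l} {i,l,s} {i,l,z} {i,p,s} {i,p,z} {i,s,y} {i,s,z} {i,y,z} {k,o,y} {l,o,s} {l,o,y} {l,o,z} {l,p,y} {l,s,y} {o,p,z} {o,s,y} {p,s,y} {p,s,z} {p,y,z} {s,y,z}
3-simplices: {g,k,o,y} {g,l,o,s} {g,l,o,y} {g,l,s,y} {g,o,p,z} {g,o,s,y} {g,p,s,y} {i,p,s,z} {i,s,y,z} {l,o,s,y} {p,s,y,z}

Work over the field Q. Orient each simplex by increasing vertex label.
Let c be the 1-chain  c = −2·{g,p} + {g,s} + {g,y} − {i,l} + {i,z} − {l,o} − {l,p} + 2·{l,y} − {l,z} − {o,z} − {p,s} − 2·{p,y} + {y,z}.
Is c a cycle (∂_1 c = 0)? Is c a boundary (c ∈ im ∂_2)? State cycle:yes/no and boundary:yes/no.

cycle:yes boundary:yes

n_0=10 n_1=40 n_2=40 n_3=11  [Q]
∂1: piv[di,dk,do,ds,dy,dz,gi,gl,gp] rk=9  ker:gk,go,gs,gy,gz,ik,il,ip,is,iy,iz,kl,ko,ks,ky,kz,lo,lp,ls,ly,lz,op,os,oy,oz,ps,py,pz,sy,sz,yz
∂2: piv[dis,dkz,dsz,gik,gil,gis,gkl,gko,gky,glo,gls,gly,gop,gos,goy,goz,gps,gpy,gpz,gsy,ilz,ips,ipz,isy,isz,iyz,lpy] rk=27  ker:ikl,ils,koy,los,loy,loz,lsy,opz,osy,psy,psz,pyz,syz
∂3: piv[gkoy,glos,gloy,glsy,gopz,gosy,gpsy,ipsz,isyz,psyz] rk=10  ker:losy
∂1c = 0
c vs im∂2: reduces to 0 ⇒ boundary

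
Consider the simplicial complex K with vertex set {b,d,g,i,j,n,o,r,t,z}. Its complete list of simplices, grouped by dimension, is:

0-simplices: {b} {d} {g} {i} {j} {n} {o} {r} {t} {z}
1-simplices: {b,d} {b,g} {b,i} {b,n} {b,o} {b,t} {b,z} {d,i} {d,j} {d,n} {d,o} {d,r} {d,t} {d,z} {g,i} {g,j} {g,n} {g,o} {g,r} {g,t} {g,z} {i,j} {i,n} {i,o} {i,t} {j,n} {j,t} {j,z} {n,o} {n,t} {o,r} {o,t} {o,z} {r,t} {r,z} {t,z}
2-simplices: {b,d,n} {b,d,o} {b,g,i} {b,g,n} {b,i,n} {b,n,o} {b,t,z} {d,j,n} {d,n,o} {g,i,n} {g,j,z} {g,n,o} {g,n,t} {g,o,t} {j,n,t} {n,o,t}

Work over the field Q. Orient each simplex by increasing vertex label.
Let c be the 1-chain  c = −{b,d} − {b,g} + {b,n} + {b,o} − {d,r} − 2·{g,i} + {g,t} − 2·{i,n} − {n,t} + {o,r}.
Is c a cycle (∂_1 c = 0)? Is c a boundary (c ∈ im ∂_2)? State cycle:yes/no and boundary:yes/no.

cycle:yes boundary:no

n_0=10 n_1=36 n_2=16  [Q]
∂1: piv[bd,bg,bi,bn,bo,bt,bz,dj,dr] rk=9  ker:di,dn,do,dt,dz,gi,gj,gn,go,gr,gt,gz,ij,in,io,it,jn,jt,jz,no,nt,or,ot,oz,rt,rz,tz
∂2: piv[bdn,bdo,bgi,bgn,bin,bno,btz,djn,gjz,gno,gnt,got,jnt] rk=13  ker:dno,gin,not
∂1c = 0
c vs im∂2: residual ≠ 0 ⇒ not boundary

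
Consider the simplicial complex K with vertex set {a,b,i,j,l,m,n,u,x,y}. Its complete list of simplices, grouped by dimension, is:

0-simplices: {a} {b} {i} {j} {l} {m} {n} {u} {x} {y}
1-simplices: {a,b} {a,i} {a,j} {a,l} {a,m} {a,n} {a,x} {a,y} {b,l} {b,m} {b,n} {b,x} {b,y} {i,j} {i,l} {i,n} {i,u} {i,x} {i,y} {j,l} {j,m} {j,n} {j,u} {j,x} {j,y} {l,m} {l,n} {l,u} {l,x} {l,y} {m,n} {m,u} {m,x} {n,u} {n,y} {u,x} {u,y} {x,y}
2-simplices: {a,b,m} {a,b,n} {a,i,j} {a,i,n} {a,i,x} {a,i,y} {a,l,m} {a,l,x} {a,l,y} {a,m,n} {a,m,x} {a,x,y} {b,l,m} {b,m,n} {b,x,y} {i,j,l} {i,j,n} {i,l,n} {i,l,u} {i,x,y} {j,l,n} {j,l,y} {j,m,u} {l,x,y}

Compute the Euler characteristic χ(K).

n_0=10 n_1=38 n_2=24
χ=+10−38+24=-4

χ(K)=-4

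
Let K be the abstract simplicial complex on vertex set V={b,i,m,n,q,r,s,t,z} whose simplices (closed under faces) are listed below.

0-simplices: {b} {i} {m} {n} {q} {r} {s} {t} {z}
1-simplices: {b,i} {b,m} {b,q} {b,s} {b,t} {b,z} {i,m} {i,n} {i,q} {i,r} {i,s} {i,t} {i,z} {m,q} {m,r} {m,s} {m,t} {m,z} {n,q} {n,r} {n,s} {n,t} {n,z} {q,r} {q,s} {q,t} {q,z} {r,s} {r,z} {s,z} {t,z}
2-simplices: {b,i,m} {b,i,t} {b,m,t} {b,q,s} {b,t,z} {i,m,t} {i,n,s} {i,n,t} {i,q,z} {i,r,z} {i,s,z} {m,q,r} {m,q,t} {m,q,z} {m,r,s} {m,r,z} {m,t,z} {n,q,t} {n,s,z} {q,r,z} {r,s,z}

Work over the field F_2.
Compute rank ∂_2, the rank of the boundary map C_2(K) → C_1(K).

rank∂_2=19

n_0=9 n_1=31 n_2=21  [Z2]
∂1: piv[bi,bm,bq,bs,bt,bz,in,ir] rk=8  ker:im,iq,is,it,iz,mq,mr,ms,mt,mz,nq,nr,ns,nt,nz,qr,qs,qt,qz,rs,rz,sz,tz
∂2: piv[bim,bit,bmt,bqs,btz,ins,int,iqz,irz,isz,mqr,mqt,mqz,mrs,mrz,mtz,nqt,nsz,rsz] rk=19  ker:imt,qrz
rk∂_2=19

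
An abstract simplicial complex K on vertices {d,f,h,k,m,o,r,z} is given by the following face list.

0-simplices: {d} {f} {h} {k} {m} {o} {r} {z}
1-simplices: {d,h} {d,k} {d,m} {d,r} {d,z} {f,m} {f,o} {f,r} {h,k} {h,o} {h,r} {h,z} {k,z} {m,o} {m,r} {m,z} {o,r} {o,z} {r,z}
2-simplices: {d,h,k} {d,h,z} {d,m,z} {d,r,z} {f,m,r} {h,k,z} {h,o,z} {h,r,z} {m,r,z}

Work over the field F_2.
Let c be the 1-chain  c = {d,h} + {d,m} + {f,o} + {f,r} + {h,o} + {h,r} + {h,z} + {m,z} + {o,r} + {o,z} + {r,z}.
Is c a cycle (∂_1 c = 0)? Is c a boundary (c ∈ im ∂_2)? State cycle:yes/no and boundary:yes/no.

n_0=8 n_1=19 n_2=9  [Z2]
∂1: piv[dh,dk,dm,dr,dz,fm,fo] rk=7  ker:fr,hk,ho,hr,hz,kz,mo,mr,mz,or,oz,rz
∂2: piv[dhk,dhz,dmz,drz,fmr,hkz,hoz,hrz,mrz] rk=9
∂1c = 0
c vs im∂2: residual ≠ 0 ⇒ not boundary

cycle:yes boundary:no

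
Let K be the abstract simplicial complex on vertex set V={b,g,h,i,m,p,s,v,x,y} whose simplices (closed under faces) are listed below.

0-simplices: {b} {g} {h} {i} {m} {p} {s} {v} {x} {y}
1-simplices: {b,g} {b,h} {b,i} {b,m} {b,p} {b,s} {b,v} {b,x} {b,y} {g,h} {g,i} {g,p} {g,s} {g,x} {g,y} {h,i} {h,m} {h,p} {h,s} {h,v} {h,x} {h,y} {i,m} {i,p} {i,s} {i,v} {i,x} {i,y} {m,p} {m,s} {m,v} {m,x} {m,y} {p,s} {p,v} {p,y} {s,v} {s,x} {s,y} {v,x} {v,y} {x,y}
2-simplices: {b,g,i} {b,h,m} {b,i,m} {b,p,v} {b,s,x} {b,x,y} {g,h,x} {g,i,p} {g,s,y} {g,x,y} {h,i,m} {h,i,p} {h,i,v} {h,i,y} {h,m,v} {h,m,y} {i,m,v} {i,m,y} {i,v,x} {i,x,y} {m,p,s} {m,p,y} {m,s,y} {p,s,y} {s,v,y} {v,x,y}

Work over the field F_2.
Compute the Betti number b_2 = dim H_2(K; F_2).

b_2=3

n_0=10 n_1=42 n_2=26  [Z2]
∂1: piv[bg,bh,bi,bm,bp,bs,bv,bx,by] rk=9  ker:gh,gi,gp,gs,gx,gy,hi,hm,hp,hs,hv,hx,hy,im,ip,is,iv,ix,iy,mp,ms,mv,mx,my,ps,pv,py,sv,sx,sy,vx,vy,xy
∂2: piv[bgi,bhm,bim,bpv,bsx,bxy,ghx,gip,gsy,gxy,him,hip,hiv,hiy,hmv,hmy,ivx,ixy,mps,mpy,msy,svy,vxy] rk=23  ker:imv,imy,psy
b_2=(26−23)−0=3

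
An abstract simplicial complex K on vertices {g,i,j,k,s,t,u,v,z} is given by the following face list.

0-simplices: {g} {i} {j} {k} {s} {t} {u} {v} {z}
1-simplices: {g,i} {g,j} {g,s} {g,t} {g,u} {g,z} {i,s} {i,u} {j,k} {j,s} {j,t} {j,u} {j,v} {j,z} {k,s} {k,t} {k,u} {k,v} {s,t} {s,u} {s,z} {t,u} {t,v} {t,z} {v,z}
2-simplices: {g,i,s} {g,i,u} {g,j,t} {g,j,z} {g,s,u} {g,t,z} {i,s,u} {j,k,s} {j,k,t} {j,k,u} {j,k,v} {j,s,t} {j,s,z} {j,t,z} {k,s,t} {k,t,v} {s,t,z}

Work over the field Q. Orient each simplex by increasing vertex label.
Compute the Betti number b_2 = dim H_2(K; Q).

b_2=4

n_0=9 n_1=25 n_2=17  [Q]
∂1: piv[gi,gj,gs,gt,gu,gz,jk,jv] rk=8  ker:is,iu,js,jt,ju,jz,ks,kt,ku,kv,st,su,sz,tu,tv,tz,vz
∂2: piv[gis,giu,gjt,gjz,gsu,gtz,jks,jkt,jku,jkv,jst,jsz,ktv] rk=13  ker:isu,jtz,kst,stz
b_2=(17−13)−0=4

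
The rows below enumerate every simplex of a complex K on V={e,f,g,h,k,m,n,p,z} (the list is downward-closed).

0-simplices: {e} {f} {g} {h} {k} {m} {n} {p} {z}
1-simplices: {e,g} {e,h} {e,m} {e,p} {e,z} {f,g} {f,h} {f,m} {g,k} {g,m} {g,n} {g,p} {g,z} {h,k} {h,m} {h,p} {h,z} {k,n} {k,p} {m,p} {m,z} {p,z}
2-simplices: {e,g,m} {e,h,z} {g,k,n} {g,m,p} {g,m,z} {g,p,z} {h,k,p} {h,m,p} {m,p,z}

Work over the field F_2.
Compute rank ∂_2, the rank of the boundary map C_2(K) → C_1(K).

n_0=9 n_1=22 n_2=9  [Z2]
∂1: piv[eg,eh,em,ep,ez,fg,gk,gn] rk=8  ker:fh,fm,gm,gp,gz,hk,hm,hp,hz,kn,kp,mp,mz,pz
∂2: piv[egm,ehz,gkn,gmp,gmz,gpz,hkp,hmp] rk=8  ker:mpz
rk∂_2=8

rank∂_2=8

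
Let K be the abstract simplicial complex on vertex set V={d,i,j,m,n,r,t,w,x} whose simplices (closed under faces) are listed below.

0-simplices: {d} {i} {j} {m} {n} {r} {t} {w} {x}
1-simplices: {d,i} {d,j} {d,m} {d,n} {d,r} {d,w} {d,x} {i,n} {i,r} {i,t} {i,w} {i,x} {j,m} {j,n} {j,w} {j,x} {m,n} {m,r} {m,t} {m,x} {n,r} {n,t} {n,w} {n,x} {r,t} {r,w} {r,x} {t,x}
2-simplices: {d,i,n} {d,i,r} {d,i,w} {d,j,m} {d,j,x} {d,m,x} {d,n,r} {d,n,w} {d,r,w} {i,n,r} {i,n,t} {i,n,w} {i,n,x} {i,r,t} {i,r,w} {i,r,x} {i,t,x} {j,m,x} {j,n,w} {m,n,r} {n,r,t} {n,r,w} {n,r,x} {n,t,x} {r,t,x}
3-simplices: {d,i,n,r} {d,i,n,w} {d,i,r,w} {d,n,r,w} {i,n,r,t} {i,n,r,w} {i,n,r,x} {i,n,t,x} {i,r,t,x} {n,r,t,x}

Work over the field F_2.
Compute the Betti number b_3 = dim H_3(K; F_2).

b_3=2

n_0=9 n_1=28 n_2=25 n_3=10  [Z2]
∂1: piv[di,dj,dm,dn,dr,dw,dx,it] rk=8  ker:in,ir,iw,ix,jm,jn,jw,jx,mn,mr,mt,mx,nr,nt,nw,nx,rt,rw,rx,tx
∂2: piv[din,dir,diw,djm,djx,dmx,dnr,dnw,drw,int,inx,irt,irx,itx,jnw,mnr] rk=16  ker:inr,inw,irw,jmx,nrt,nrw,nrx,ntx,rtx
∂3: piv[dinr,dinw,dirw,dnrw,inrt,inrx,intx,irtx] rk=8  ker:inrw,nrtx
b_3=(10−8)−0=2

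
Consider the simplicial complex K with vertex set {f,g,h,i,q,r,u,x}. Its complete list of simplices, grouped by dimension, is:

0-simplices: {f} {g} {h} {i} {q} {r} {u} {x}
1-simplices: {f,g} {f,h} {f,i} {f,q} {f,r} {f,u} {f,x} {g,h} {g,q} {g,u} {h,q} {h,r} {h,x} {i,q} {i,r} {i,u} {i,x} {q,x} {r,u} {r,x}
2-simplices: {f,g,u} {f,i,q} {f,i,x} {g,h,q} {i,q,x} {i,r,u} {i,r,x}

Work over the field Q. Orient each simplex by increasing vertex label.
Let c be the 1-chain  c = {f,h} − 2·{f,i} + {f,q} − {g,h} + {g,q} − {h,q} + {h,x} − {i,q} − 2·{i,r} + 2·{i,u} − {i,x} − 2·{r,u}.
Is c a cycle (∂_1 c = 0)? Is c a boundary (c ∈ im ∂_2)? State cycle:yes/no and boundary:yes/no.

n_0=8 n_1=20 n_2=7  [Q]
∂1: piv[fg,fh,fi,fq,fr,fu,fx] rk=7  ker:gh,gq,gu,hq,hr,hx,iq,ir,iu,ix,qx,ru,rx
∂2: piv[fgu,fiq,fix,ghq,iqx,iru,irx] rk=7
∂1c = 0
c vs im∂2: residual ≠ 0 ⇒ not boundary

cycle:yes boundary:no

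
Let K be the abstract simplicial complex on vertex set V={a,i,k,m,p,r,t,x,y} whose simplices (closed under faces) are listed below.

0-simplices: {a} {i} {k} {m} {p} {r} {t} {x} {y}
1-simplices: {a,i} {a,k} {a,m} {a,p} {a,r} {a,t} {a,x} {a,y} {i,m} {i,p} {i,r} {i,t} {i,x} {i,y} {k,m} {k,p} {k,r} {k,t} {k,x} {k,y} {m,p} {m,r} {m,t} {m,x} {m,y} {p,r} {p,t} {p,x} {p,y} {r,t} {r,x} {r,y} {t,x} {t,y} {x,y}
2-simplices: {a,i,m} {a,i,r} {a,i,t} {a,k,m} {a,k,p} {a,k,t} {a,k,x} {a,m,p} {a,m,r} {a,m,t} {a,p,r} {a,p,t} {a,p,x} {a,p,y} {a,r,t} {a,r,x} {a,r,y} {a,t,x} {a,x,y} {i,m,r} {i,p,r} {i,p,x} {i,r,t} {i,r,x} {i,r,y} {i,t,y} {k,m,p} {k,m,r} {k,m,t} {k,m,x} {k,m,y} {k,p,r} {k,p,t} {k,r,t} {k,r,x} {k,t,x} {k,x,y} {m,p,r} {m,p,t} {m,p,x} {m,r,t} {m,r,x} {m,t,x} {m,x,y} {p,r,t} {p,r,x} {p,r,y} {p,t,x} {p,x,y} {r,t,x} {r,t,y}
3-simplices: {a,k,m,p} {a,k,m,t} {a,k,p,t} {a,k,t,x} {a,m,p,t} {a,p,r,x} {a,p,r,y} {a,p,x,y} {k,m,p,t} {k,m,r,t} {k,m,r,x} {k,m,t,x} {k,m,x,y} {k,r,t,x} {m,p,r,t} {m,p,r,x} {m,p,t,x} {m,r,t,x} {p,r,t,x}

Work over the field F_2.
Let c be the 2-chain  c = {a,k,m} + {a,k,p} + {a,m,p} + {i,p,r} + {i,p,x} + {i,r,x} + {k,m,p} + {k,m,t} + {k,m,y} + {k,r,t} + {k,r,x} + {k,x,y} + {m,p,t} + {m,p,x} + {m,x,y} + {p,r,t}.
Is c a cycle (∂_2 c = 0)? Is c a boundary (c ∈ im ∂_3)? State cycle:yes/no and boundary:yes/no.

n_0=9 n_1=35 n_2=51 n_3=19  [Z2]
∂1: piv[ai,ak,am,ap,ar,at,ax,ay] rk=8  ker:im,ip,ir,it,ix,iy,km,kp,kr,kt,kx,ky,mp,mr,mt,mx,my,pr,pt,px,py,rt,rx,ry,tx,ty,xy
∂2: piv[aim,air,ait,akm,akp,akt,akx,amp,amr,amt,apr,apt,apx,apy,art,arx,ary,atx,axy,ipr,ipx,iry,ity,kmr,kmx,kmy,kxy] rk=27  ker:imr,irt,irx,kmp,kmt,kpr,kpt,krt,krx,ktx,mpr,mpt,mpx,mrt,mrx,mtx,mxy,prt,prx,pry,ptx,pxy,rtx,rty
∂3: piv[akmp,akmt,akpt,aktx,ampt,aprx,apry,apxy,kmrt,kmrx,kmtx,kmxy,krtx,mprt,mprx,mptx] rk=16  ker:kmpt,mrtx,prtx
∂2c = 0
c vs im∂3: residual ≠ 0 ⇒ not boundary

cycle:yes boundary:no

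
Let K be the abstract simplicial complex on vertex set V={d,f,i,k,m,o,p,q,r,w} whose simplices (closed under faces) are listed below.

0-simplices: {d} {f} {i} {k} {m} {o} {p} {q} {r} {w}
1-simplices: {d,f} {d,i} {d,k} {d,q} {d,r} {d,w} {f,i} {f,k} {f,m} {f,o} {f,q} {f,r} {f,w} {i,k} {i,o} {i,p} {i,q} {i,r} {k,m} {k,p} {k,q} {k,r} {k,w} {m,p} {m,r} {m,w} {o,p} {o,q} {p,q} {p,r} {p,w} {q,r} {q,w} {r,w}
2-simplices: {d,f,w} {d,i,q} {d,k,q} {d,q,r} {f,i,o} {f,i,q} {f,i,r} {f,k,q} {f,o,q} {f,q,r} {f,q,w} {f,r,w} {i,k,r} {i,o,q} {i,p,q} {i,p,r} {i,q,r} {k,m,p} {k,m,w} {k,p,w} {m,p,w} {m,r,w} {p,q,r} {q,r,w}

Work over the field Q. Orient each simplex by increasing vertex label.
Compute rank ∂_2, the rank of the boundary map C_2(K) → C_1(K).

n_0=10 n_1=34 n_2=24  [Q]
∂1: piv[df,di,dk,dq,dr,dw,fm,fo,ip] rk=9  ker:fi,fk,fq,fr,fw,ik,io,iq,ir,km,kp,kq,kr,kw,mp,mr,mw,op,oq,pq,pr,pw,qr,qw,rw
∂2: piv[dfw,diq,dkq,dqr,fio,fiq,fir,fkq,foq,fqr,fqw,frw,ikr,ipq,ipr,kmp,kmw,kpw,mrw] rk=19  ker:ioq,iqr,mpw,pqr,qrw
rk∂_2=19

rank∂_2=19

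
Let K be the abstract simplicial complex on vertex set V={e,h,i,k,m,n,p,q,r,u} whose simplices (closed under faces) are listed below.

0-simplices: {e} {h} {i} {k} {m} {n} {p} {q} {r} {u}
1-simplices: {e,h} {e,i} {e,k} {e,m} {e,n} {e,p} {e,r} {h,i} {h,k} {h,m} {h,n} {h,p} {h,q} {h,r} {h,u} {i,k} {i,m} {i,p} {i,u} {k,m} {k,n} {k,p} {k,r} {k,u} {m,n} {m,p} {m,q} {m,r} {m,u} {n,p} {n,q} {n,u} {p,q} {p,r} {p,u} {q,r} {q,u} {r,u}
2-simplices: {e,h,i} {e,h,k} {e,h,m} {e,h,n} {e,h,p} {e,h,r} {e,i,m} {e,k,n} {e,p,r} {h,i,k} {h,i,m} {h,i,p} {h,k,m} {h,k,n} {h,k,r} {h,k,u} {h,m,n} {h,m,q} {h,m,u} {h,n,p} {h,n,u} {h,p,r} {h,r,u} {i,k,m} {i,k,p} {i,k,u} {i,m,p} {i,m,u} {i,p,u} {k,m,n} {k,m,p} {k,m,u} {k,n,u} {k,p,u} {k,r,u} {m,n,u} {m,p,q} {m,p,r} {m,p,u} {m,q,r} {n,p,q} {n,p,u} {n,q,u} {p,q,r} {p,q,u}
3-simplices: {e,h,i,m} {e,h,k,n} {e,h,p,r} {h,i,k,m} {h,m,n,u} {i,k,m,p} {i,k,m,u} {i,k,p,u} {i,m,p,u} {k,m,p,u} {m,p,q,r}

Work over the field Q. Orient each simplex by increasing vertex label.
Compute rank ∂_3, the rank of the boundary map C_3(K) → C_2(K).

n_0=10 n_1=38 n_2=45 n_3=11  [Q]
∂1: piv[eh,ei,ek,em,en,ep,er,hq,hu] rk=9  ker:hi,hk,hm,hn,hp,hr,ik,im,ip,iu,km,kn,kp,kr,ku,mn,mp,mq,mr,mu,np,nq,nu,pq,pr,pu,qr,qu,ru
∂2: piv[ehi,ehk,ehm,ehn,ehp,ehr,eim,ekn,epr,hik,hip,hkm,hkr,hku,hmn,hmq,hmu,hnp,hnu,hru,ikp,iku,imp,ipu,mpq,mpr,mqr,npq,nqu] rk=29  ker:him,hkn,hpr,ikm,imu,kmn,kmp,kmu,knu,kpu,kru,mnu,mpu,npu,pqr,pqu
∂3: piv[ehim,ehkn,ehpr,hikm,hmnu,ikmp,ikmu,ikpu,impu,mpqr] rk=10  ker:kmpu
rk∂_3=10

rank∂_3=10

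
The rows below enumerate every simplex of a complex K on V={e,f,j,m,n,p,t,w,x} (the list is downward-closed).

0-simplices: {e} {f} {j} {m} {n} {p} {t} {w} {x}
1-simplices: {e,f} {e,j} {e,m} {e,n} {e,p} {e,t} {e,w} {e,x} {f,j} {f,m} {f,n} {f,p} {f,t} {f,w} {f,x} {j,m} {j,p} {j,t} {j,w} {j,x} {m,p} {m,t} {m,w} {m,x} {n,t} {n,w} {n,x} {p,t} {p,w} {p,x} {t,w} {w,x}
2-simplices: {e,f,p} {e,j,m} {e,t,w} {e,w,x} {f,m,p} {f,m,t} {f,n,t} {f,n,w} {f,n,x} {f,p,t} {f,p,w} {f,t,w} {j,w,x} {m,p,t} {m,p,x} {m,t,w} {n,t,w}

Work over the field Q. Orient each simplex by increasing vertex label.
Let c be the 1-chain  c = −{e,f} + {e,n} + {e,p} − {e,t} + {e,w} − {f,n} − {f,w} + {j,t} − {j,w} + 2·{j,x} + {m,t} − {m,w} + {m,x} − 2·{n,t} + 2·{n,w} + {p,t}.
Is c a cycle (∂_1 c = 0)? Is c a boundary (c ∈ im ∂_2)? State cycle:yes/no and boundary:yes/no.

cycle:no boundary:no

n_0=9 n_1=32 n_2=17  [Q]
∂1: piv[ef,ej,em,en,ep,et,ew,ex] rk=8  ker:fj,fm,fn,fp,ft,fw,fx,jm,jp,jt,jw,jx,mp,mt,mw,mx,nt,nw,nx,pt,pw,px,tw,wx
∂2: piv[efp,ejm,etw,ewx,fmp,fmt,fnt,fnw,fnx,fpt,fpw,ftw,jwx,mpx,mtw] rk=15  ker:mpt,ntw
∂1c = −{e} + {f} − 2·{j} − {m} + 3·{x}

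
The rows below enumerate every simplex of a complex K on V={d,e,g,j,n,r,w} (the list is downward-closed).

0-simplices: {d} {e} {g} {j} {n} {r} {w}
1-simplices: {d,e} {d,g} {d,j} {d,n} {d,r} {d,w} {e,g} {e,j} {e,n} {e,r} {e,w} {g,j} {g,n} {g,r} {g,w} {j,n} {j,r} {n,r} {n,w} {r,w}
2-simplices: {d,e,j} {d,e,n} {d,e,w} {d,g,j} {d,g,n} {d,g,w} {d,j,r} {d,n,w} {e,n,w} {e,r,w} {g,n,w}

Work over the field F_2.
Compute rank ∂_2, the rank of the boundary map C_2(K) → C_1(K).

rank∂_2=9

n_0=7 n_1=20 n_2=11  [Z2]
∂1: piv[de,dg,dj,dn,dr,dw] rk=6  ker:eg,ej,en,er,ew,gj,gn,gr,gw,jn,jr,nr,nw,rw
∂2: piv[dej,den,dew,dgj,dgn,dgw,djr,dnw,erw] rk=9  ker:enw,gnw
rk∂_2=9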